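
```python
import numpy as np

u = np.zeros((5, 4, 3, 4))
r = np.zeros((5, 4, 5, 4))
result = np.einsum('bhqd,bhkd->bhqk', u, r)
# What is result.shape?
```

(5, 4, 3, 5)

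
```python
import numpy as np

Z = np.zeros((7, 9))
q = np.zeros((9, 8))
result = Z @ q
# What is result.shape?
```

(7, 8)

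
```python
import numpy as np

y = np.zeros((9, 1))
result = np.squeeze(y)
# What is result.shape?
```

(9,)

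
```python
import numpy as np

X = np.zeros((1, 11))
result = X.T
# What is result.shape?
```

(11, 1)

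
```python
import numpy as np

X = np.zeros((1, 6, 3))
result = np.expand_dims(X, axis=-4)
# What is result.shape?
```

(1, 1, 6, 3)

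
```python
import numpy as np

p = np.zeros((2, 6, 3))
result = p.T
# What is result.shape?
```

(3, 6, 2)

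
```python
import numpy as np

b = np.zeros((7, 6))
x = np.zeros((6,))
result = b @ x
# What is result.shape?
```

(7,)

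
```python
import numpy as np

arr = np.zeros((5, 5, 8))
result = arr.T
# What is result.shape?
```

(8, 5, 5)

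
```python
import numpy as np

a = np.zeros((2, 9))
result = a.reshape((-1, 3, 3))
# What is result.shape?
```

(2, 3, 3)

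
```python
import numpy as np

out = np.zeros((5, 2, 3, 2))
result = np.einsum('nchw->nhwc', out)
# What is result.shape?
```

(5, 3, 2, 2)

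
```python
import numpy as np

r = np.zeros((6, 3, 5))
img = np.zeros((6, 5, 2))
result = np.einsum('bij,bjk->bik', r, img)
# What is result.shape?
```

(6, 3, 2)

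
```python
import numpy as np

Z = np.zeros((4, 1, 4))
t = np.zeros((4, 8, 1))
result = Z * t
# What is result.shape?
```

(4, 8, 4)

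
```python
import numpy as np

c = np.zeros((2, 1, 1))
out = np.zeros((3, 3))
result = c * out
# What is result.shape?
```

(2, 3, 3)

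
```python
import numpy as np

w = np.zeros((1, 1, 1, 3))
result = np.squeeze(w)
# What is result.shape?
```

(3,)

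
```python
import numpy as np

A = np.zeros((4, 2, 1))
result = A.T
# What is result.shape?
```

(1, 2, 4)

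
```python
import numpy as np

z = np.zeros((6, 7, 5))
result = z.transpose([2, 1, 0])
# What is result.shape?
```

(5, 7, 6)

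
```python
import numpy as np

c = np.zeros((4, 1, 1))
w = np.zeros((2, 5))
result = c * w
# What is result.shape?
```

(4, 2, 5)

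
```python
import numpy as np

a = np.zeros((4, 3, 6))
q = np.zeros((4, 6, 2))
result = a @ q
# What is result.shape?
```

(4, 3, 2)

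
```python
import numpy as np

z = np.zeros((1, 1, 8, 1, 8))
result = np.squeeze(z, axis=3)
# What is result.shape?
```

(1, 1, 8, 8)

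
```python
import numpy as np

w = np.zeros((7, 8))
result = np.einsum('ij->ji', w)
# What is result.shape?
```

(8, 7)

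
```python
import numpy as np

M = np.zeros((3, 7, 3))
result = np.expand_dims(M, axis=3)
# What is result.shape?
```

(3, 7, 3, 1)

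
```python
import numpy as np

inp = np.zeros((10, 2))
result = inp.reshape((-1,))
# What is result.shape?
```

(20,)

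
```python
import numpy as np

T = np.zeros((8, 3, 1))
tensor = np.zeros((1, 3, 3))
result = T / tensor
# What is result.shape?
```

(8, 3, 3)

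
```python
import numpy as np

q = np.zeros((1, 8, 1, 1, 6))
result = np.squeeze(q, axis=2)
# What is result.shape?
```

(1, 8, 1, 6)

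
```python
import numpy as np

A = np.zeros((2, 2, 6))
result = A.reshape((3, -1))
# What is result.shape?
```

(3, 8)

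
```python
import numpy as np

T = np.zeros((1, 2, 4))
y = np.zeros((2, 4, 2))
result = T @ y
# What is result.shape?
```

(2, 2, 2)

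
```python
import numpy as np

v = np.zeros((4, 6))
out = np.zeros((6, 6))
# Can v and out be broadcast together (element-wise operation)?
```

No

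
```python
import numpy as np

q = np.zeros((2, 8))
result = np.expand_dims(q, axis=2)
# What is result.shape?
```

(2, 8, 1)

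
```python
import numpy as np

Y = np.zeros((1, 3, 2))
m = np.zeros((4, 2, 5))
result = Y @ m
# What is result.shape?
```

(4, 3, 5)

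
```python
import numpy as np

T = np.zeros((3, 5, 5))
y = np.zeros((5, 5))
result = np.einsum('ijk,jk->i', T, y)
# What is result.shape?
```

(3,)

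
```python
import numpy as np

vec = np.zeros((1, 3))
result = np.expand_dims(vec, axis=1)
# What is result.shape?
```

(1, 1, 3)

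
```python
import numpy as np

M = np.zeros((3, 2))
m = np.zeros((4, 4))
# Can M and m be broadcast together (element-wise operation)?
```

No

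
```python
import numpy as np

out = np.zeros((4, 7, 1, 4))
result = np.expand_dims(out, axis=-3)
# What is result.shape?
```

(4, 7, 1, 1, 4)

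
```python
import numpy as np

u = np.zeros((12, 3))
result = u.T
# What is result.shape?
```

(3, 12)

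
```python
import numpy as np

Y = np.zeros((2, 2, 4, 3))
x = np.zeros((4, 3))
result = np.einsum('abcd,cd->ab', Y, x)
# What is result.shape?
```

(2, 2)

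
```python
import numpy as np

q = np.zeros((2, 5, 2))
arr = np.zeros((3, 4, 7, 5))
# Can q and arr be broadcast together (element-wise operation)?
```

No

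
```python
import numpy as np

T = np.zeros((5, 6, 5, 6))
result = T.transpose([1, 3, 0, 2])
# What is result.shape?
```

(6, 6, 5, 5)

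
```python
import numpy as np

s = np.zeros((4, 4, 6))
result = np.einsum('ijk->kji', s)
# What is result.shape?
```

(6, 4, 4)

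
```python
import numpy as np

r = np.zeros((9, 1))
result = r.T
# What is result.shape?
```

(1, 9)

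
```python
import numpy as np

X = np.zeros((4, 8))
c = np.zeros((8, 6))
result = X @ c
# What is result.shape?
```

(4, 6)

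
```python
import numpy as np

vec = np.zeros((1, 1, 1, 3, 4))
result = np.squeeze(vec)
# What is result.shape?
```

(3, 4)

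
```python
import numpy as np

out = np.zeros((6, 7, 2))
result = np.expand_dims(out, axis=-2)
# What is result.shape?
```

(6, 7, 1, 2)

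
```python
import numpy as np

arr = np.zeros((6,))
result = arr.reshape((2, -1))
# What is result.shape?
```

(2, 3)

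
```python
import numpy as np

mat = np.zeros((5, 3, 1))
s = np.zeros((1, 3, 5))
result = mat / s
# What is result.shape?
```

(5, 3, 5)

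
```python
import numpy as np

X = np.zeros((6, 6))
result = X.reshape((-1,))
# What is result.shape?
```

(36,)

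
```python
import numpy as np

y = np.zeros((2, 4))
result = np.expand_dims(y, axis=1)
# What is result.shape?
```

(2, 1, 4)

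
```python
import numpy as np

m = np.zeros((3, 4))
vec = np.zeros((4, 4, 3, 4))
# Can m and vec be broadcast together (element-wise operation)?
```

Yes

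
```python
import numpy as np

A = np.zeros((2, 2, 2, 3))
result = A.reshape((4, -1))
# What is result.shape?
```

(4, 6)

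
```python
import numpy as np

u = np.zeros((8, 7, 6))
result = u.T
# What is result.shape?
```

(6, 7, 8)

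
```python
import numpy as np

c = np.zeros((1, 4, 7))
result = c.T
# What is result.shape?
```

(7, 4, 1)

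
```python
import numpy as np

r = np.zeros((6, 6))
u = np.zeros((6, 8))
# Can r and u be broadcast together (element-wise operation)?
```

No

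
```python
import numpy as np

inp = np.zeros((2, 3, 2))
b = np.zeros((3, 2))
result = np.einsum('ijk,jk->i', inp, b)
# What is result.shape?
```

(2,)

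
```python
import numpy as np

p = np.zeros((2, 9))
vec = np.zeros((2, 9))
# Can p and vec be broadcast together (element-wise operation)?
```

Yes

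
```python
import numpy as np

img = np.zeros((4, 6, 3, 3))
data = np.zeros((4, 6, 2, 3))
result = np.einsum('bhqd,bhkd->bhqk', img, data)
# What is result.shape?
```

(4, 6, 3, 2)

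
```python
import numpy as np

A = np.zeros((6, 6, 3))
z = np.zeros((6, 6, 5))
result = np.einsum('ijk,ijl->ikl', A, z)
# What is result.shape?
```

(6, 3, 5)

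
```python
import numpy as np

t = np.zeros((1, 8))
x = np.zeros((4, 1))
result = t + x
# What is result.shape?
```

(4, 8)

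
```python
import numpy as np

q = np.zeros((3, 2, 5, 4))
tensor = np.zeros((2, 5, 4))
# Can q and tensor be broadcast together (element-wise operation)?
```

Yes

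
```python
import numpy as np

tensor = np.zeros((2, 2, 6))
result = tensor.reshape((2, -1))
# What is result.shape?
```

(2, 12)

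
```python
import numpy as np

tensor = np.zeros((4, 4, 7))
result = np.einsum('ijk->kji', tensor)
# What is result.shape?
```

(7, 4, 4)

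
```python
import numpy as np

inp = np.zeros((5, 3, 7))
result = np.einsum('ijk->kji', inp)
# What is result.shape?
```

(7, 3, 5)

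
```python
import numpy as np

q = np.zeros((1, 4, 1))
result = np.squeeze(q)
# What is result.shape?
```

(4,)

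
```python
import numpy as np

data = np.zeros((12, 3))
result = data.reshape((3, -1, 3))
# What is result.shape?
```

(3, 4, 3)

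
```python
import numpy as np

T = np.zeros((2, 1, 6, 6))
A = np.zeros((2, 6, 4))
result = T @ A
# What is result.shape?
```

(2, 2, 6, 4)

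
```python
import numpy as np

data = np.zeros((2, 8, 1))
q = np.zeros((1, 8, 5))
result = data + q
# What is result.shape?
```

(2, 8, 5)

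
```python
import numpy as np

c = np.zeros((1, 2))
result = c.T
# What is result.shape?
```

(2, 1)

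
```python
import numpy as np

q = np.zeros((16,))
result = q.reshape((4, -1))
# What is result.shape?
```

(4, 4)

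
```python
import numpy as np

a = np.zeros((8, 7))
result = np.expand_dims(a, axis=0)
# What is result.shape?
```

(1, 8, 7)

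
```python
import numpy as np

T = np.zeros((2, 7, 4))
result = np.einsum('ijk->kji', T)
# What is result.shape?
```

(4, 7, 2)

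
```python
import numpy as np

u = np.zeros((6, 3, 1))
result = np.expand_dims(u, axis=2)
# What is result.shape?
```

(6, 3, 1, 1)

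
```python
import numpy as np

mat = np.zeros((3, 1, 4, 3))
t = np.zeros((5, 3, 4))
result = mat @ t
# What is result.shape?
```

(3, 5, 4, 4)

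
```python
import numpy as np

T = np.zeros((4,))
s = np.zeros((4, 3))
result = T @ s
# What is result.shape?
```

(3,)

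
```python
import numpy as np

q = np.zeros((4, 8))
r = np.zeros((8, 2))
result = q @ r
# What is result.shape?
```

(4, 2)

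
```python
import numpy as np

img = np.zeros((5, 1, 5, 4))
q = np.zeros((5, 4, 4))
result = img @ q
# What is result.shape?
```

(5, 5, 5, 4)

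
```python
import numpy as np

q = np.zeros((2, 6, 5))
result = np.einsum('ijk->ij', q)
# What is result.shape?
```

(2, 6)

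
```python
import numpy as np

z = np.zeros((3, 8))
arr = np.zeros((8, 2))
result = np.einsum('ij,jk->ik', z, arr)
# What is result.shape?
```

(3, 2)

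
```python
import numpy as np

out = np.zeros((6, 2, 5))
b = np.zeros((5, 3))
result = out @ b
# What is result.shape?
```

(6, 2, 3)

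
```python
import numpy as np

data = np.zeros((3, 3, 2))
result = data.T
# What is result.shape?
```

(2, 3, 3)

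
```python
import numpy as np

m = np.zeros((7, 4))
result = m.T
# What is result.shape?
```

(4, 7)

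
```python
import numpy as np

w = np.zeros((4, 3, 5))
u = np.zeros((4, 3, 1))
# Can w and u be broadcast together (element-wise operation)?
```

Yes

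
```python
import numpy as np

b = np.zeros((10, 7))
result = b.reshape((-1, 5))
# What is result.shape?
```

(14, 5)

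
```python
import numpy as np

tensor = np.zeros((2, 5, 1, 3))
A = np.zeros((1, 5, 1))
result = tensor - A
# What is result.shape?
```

(2, 5, 5, 3)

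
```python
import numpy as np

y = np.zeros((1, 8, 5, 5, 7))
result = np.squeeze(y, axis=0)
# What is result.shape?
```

(8, 5, 5, 7)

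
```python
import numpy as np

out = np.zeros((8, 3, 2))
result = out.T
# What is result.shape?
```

(2, 3, 8)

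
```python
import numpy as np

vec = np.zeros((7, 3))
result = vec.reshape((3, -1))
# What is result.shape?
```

(3, 7)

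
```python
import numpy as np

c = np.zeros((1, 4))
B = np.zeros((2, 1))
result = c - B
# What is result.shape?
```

(2, 4)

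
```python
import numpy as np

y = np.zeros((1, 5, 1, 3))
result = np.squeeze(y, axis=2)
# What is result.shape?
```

(1, 5, 3)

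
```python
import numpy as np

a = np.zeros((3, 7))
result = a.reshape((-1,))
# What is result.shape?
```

(21,)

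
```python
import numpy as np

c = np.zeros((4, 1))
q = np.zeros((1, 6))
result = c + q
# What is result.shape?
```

(4, 6)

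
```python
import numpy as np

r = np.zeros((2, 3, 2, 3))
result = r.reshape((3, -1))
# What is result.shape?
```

(3, 12)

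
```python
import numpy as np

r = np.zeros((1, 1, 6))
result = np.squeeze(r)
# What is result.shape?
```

(6,)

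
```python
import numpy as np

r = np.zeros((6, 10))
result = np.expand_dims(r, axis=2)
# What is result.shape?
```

(6, 10, 1)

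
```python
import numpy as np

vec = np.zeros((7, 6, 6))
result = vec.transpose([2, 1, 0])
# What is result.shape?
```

(6, 6, 7)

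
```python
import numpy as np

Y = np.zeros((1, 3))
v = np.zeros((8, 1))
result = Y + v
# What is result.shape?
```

(8, 3)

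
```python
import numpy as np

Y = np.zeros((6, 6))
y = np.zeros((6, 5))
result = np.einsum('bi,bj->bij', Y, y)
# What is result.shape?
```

(6, 6, 5)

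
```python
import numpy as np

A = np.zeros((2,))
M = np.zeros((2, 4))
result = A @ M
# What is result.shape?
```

(4,)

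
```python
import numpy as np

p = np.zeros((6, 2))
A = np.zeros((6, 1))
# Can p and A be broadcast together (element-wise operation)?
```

Yes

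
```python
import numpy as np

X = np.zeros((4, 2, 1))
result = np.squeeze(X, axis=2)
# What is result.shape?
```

(4, 2)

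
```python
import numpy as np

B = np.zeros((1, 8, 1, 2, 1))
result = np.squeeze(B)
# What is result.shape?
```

(8, 2)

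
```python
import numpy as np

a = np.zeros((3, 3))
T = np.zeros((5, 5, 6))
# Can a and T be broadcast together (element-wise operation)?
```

No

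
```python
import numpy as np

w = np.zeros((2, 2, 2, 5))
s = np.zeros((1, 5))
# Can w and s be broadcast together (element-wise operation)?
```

Yes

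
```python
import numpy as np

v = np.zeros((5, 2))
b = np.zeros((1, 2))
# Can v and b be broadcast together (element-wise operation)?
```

Yes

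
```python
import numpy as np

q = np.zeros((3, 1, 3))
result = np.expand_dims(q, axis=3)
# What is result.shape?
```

(3, 1, 3, 1)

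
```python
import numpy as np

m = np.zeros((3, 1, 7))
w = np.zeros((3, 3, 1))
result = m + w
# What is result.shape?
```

(3, 3, 7)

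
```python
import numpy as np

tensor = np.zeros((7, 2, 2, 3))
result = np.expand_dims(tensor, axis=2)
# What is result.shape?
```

(7, 2, 1, 2, 3)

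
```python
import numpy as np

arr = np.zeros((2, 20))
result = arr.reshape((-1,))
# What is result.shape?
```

(40,)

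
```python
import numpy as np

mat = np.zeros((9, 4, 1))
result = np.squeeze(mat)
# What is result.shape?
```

(9, 4)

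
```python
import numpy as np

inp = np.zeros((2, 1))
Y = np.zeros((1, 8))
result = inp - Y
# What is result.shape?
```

(2, 8)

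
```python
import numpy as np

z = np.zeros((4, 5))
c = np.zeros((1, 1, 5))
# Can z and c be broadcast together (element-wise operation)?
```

Yes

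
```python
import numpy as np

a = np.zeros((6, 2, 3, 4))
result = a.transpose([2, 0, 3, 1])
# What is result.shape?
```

(3, 6, 4, 2)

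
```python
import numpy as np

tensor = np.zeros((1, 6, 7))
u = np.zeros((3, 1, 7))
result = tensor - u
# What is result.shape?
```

(3, 6, 7)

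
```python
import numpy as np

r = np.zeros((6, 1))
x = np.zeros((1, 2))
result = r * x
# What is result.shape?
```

(6, 2)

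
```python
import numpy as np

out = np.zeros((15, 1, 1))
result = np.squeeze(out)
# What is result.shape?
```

(15,)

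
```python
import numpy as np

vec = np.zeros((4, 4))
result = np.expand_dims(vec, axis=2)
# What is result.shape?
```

(4, 4, 1)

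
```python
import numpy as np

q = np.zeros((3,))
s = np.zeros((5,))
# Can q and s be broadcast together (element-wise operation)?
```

No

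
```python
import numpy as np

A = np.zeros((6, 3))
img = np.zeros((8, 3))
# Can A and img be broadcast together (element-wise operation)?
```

No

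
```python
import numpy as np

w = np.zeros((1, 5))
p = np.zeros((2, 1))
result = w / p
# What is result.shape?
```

(2, 5)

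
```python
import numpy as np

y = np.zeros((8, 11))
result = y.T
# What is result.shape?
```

(11, 8)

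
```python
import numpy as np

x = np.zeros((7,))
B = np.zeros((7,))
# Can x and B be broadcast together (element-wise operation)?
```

Yes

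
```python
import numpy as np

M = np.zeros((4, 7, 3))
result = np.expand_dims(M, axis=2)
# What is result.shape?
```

(4, 7, 1, 3)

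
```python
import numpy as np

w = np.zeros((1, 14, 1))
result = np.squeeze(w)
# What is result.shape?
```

(14,)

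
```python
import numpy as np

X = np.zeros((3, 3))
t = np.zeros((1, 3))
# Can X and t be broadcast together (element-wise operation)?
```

Yes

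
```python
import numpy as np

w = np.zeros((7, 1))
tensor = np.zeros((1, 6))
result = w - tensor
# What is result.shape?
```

(7, 6)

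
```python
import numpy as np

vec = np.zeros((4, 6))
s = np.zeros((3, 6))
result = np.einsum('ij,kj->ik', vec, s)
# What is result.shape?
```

(4, 3)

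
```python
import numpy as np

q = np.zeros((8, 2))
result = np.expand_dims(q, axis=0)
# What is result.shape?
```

(1, 8, 2)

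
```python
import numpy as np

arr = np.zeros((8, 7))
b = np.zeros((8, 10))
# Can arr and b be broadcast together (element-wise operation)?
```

No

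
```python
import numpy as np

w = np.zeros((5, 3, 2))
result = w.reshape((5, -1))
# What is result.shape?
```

(5, 6)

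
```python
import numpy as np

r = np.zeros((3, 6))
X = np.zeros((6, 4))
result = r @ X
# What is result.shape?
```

(3, 4)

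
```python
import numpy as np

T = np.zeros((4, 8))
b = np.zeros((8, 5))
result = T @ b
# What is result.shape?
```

(4, 5)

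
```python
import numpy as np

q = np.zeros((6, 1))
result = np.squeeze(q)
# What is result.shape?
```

(6,)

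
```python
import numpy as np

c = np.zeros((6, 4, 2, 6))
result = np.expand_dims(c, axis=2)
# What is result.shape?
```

(6, 4, 1, 2, 6)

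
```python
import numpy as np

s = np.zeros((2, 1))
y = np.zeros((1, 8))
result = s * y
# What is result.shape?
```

(2, 8)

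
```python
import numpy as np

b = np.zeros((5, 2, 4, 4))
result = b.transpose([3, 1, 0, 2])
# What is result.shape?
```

(4, 2, 5, 4)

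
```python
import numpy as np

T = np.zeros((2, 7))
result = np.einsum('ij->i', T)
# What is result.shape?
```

(2,)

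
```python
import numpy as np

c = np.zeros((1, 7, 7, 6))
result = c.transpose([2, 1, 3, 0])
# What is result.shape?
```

(7, 7, 6, 1)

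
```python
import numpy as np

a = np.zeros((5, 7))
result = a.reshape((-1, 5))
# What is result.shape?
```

(7, 5)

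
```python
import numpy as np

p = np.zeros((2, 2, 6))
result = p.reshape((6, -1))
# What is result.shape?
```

(6, 4)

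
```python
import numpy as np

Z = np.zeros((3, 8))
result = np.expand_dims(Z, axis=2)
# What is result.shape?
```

(3, 8, 1)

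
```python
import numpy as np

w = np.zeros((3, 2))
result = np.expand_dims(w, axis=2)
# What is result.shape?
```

(3, 2, 1)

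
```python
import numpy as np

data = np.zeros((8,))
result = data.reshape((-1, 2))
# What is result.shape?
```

(4, 2)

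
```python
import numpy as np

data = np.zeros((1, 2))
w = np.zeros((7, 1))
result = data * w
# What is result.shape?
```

(7, 2)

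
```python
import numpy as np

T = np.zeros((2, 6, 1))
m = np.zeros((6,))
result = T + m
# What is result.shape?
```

(2, 6, 6)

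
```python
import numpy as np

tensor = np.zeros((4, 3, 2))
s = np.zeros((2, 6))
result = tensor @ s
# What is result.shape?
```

(4, 3, 6)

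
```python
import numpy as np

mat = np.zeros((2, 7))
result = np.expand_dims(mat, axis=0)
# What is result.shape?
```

(1, 2, 7)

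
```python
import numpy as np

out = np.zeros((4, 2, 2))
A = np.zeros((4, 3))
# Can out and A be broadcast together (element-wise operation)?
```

No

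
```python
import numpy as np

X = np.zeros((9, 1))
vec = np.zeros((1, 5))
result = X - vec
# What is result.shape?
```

(9, 5)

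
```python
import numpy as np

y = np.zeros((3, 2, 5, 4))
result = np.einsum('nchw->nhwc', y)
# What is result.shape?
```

(3, 5, 4, 2)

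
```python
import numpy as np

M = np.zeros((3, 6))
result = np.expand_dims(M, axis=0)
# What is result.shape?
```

(1, 3, 6)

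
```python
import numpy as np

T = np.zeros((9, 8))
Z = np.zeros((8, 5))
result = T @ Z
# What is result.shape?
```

(9, 5)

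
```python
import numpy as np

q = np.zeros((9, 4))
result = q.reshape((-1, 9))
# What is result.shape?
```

(4, 9)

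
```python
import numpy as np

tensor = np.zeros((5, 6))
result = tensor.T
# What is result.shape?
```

(6, 5)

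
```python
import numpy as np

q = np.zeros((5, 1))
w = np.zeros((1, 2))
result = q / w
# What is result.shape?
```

(5, 2)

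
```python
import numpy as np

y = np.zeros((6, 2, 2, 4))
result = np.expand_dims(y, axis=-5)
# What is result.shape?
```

(1, 6, 2, 2, 4)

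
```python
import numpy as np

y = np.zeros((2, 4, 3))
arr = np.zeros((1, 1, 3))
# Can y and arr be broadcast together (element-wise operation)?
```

Yes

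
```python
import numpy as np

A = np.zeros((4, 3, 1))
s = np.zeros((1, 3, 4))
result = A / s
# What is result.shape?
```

(4, 3, 4)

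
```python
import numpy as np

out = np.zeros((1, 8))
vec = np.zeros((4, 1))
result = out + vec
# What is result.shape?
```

(4, 8)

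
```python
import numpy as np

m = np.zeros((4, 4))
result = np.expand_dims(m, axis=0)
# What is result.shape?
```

(1, 4, 4)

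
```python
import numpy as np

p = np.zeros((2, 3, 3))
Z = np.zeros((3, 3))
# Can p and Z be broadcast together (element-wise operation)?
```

Yes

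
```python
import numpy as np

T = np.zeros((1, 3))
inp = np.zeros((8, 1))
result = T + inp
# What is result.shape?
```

(8, 3)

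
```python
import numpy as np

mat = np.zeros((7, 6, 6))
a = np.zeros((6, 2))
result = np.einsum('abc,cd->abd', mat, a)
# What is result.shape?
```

(7, 6, 2)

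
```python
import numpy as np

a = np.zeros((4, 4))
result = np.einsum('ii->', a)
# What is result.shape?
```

()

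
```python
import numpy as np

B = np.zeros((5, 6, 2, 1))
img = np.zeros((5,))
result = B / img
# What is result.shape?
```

(5, 6, 2, 5)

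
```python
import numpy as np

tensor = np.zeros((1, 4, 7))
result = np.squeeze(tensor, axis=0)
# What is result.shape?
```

(4, 7)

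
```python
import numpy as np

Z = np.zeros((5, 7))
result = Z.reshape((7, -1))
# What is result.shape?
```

(7, 5)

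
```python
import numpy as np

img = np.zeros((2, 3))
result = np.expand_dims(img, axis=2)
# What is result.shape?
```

(2, 3, 1)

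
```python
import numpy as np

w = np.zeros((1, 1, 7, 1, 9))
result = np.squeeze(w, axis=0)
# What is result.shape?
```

(1, 7, 1, 9)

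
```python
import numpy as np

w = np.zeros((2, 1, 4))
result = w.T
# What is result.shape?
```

(4, 1, 2)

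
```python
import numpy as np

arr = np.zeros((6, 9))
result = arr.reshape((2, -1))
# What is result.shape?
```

(2, 27)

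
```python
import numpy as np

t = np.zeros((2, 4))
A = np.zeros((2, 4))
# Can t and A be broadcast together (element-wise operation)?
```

Yes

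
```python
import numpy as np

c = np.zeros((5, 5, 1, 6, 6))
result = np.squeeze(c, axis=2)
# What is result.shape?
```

(5, 5, 6, 6)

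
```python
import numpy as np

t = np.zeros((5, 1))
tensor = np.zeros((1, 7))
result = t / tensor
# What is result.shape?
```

(5, 7)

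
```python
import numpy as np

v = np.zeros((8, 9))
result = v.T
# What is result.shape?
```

(9, 8)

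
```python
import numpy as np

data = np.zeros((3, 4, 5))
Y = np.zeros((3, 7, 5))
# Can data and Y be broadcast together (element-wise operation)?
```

No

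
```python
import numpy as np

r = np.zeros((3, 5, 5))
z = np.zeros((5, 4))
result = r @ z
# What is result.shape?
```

(3, 5, 4)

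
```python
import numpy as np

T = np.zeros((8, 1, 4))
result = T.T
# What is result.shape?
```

(4, 1, 8)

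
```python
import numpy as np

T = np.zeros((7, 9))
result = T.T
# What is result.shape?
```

(9, 7)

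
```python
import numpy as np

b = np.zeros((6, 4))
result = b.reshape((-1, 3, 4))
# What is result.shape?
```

(2, 3, 4)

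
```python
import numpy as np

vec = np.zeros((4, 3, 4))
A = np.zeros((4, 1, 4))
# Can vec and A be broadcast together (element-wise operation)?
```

Yes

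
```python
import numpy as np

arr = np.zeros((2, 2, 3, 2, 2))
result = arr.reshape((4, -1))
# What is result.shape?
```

(4, 12)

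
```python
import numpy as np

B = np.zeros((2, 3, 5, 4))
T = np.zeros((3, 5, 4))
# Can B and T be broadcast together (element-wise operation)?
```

Yes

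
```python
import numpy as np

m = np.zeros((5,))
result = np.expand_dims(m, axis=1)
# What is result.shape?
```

(5, 1)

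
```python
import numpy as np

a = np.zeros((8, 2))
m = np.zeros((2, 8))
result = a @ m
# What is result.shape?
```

(8, 8)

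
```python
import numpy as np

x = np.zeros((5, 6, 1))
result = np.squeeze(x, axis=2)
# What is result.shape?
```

(5, 6)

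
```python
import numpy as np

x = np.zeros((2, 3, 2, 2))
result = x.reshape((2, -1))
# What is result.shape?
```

(2, 12)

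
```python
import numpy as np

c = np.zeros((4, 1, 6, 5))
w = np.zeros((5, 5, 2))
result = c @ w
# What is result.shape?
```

(4, 5, 6, 2)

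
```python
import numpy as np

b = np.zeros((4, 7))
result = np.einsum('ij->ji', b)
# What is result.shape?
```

(7, 4)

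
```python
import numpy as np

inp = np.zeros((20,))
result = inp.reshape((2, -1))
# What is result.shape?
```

(2, 10)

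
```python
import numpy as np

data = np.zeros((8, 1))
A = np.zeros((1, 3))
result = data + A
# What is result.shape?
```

(8, 3)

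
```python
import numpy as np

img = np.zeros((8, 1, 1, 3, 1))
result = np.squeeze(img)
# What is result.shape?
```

(8, 3)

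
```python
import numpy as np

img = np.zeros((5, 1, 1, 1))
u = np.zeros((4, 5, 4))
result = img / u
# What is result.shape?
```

(5, 4, 5, 4)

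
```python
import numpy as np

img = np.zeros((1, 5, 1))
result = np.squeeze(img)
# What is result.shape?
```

(5,)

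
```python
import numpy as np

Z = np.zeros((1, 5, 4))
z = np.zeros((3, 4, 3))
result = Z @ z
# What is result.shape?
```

(3, 5, 3)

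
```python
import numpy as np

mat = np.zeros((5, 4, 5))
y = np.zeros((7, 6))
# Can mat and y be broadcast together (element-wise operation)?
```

No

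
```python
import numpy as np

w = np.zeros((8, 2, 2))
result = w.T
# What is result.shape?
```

(2, 2, 8)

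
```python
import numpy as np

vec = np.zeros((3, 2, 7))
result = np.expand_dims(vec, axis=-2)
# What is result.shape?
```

(3, 2, 1, 7)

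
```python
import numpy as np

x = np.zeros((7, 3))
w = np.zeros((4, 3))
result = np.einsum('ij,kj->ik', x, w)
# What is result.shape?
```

(7, 4)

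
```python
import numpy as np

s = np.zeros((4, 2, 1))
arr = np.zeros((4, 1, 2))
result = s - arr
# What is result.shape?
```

(4, 2, 2)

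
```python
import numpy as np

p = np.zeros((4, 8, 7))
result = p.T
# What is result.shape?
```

(7, 8, 4)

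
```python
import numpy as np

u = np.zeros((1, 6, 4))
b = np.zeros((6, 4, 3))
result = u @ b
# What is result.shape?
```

(6, 6, 3)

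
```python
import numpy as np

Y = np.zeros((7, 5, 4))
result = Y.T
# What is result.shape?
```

(4, 5, 7)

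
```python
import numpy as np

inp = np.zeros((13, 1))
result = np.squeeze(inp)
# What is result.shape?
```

(13,)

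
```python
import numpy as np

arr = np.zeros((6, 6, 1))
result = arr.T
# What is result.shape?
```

(1, 6, 6)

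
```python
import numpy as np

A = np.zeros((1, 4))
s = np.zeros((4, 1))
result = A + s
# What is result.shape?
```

(4, 4)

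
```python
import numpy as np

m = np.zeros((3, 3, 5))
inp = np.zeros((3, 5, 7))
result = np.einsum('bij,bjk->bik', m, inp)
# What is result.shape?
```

(3, 3, 7)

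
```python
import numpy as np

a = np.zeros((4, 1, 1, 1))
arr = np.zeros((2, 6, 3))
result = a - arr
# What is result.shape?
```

(4, 2, 6, 3)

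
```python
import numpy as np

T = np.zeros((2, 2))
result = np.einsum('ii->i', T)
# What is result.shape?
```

(2,)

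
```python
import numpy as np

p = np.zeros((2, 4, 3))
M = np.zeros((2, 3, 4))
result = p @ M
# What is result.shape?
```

(2, 4, 4)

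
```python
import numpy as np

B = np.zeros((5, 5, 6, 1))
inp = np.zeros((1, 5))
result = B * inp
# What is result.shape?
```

(5, 5, 6, 5)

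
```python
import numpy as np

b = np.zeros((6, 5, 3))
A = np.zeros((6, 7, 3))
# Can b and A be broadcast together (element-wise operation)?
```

No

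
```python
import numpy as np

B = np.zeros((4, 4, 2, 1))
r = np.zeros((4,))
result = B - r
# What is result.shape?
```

(4, 4, 2, 4)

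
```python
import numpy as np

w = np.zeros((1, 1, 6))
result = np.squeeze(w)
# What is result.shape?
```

(6,)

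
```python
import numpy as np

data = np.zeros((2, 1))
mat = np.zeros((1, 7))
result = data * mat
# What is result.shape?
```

(2, 7)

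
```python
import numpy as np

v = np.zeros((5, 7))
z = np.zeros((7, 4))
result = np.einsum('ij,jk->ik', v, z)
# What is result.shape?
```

(5, 4)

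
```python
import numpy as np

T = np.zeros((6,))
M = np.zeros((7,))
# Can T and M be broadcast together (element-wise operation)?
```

No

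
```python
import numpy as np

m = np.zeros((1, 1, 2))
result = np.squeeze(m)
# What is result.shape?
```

(2,)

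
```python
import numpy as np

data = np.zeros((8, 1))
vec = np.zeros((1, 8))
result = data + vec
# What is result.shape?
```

(8, 8)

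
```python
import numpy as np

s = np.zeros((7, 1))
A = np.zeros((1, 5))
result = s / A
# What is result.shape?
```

(7, 5)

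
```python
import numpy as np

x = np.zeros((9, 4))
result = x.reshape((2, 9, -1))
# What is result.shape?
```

(2, 9, 2)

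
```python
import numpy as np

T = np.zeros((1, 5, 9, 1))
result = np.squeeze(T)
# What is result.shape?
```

(5, 9)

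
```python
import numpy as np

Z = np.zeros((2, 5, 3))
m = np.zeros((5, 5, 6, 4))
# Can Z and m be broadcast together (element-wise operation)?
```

No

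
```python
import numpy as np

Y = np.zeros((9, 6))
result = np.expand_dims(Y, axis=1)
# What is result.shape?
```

(9, 1, 6)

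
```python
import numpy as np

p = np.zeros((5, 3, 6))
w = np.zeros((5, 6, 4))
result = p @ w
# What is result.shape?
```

(5, 3, 4)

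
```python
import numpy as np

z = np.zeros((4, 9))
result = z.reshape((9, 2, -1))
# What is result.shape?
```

(9, 2, 2)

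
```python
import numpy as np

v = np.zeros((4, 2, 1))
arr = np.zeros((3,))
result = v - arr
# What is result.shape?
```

(4, 2, 3)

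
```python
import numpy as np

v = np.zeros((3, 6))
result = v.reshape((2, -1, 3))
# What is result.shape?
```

(2, 3, 3)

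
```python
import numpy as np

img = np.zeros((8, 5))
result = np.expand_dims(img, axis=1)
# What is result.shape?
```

(8, 1, 5)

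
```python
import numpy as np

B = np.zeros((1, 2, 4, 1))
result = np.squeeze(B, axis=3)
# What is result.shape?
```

(1, 2, 4)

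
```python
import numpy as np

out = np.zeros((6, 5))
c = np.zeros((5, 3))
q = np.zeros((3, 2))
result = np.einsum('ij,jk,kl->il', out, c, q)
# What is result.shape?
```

(6, 2)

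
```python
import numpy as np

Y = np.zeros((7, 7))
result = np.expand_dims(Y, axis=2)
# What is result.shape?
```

(7, 7, 1)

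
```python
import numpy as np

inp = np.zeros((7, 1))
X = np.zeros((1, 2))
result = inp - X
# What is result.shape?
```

(7, 2)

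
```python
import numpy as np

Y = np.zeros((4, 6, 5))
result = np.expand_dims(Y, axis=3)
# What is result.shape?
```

(4, 6, 5, 1)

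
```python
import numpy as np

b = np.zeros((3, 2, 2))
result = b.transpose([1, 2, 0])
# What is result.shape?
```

(2, 2, 3)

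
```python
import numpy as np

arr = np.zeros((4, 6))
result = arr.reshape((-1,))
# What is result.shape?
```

(24,)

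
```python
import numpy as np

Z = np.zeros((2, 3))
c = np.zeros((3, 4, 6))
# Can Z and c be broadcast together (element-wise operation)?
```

No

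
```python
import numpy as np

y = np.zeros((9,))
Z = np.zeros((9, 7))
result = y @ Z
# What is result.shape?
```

(7,)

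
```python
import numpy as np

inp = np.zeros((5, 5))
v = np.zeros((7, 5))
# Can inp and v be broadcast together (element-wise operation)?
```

No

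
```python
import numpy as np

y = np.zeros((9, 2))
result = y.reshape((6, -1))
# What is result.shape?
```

(6, 3)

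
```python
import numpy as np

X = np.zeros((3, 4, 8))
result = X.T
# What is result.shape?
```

(8, 4, 3)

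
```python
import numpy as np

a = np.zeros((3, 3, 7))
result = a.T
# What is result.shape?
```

(7, 3, 3)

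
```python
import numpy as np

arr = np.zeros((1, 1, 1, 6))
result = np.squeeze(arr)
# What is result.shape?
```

(6,)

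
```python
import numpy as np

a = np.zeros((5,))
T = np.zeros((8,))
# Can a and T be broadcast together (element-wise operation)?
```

No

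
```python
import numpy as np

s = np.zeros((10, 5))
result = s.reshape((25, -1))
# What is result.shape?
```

(25, 2)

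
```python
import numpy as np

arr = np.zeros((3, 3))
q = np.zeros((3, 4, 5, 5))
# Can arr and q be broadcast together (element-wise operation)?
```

No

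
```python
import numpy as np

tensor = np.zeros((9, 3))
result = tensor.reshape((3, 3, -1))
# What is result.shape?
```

(3, 3, 3)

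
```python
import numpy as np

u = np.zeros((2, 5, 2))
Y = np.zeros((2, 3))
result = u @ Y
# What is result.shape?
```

(2, 5, 3)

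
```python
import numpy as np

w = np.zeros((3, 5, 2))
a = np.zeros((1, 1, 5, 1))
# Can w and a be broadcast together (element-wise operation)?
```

Yes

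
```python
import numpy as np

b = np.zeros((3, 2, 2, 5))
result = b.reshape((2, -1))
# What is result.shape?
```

(2, 30)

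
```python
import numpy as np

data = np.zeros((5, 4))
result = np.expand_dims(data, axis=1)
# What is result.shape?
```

(5, 1, 4)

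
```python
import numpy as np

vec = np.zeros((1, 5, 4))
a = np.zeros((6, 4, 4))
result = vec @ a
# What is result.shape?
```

(6, 5, 4)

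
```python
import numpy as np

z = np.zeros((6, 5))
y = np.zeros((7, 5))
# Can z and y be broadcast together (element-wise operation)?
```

No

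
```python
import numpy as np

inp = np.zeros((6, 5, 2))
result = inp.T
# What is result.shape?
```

(2, 5, 6)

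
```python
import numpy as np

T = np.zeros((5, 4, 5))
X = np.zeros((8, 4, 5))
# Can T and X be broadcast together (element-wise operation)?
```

No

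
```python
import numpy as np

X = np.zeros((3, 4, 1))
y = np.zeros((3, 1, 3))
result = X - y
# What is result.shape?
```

(3, 4, 3)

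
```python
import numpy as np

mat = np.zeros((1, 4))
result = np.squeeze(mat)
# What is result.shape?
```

(4,)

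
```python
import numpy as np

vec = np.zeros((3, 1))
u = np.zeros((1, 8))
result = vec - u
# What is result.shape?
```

(3, 8)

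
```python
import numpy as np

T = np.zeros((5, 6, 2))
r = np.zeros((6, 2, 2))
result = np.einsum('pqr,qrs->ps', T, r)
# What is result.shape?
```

(5, 2)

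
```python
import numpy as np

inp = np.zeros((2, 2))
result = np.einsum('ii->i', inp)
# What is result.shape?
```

(2,)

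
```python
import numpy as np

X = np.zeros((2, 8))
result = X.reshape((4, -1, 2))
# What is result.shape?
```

(4, 2, 2)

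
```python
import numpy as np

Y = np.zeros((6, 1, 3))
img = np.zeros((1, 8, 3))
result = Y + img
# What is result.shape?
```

(6, 8, 3)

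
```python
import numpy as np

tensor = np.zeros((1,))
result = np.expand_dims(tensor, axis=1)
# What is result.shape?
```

(1, 1)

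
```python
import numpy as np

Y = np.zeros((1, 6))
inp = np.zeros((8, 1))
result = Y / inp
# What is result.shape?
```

(8, 6)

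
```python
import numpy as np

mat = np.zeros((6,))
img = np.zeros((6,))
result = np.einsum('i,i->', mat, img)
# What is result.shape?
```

()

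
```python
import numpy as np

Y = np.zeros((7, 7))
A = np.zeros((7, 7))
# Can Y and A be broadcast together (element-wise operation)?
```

Yes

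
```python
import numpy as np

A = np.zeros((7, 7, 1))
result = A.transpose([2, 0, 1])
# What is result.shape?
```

(1, 7, 7)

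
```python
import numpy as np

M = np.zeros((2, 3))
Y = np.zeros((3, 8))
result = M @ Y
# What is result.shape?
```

(2, 8)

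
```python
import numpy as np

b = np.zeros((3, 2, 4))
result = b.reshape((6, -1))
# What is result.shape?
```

(6, 4)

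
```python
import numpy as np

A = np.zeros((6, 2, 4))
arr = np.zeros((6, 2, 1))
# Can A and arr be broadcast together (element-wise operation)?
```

Yes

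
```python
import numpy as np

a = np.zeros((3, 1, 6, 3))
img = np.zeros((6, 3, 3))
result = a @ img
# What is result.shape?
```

(3, 6, 6, 3)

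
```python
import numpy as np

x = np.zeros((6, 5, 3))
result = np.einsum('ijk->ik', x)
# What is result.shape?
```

(6, 3)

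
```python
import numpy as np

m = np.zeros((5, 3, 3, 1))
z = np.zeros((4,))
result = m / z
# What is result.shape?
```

(5, 3, 3, 4)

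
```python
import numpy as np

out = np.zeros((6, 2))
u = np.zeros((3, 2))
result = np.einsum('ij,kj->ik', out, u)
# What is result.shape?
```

(6, 3)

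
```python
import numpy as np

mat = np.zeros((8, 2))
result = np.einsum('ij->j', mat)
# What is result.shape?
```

(2,)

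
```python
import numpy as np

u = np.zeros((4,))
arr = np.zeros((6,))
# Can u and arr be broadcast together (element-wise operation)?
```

No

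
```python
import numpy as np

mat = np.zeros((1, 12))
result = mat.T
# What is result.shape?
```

(12, 1)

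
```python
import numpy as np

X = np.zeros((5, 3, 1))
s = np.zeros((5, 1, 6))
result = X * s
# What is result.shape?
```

(5, 3, 6)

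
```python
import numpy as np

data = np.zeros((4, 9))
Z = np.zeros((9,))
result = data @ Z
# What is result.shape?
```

(4,)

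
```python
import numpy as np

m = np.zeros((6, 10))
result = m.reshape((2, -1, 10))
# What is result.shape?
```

(2, 3, 10)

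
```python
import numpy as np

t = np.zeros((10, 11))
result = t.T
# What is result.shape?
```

(11, 10)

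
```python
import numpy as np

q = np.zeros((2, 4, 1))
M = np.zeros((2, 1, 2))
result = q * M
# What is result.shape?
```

(2, 4, 2)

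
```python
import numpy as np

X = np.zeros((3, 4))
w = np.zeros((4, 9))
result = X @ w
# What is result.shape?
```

(3, 9)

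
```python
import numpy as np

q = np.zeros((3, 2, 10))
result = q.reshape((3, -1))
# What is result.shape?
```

(3, 20)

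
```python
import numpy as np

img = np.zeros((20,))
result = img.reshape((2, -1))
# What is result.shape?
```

(2, 10)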